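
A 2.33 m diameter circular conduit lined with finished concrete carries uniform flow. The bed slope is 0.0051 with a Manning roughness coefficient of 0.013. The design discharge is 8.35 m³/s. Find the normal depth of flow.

y_n = 1.18 m

Manning's equation rearranged: A R^(2/3) = nQ / (1·√S) = 0.013 × 8.35 / (√0.0051) = 1.52.
Trying y = 1.5 m: A R^(2/3) = 2.219 — high.
Trying y = 1.18 m: A R^(2/3) = 1.52 — ≈ 1.52.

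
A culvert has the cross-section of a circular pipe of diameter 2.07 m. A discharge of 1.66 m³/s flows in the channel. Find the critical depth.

At critical depth, Q² T / (g A³) = 1, i.e. A³/T = Q²/g = 1.66²/9.81 = 0.2809.
Try y = 0.415 m: A³/T = 0.06706 — low.
Try y = 0.665 m: A³/T = 0.4207 — high.
Try y = 0.599 m: A³/T = 0.2806 — matches.

y_c = 0.599 m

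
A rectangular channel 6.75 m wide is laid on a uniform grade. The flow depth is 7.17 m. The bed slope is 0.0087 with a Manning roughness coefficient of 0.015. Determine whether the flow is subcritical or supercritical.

supercritical

Flow area A = b·y = 6.75 × 7.17 = 48.4 m². Wetted perimeter P = b + 2y = 6.75 + 2×7.17 = 21.09 m.
Hydraulic radius R = A/P = 48.4/21.09 = 2.295 m.
V = (1/n) R^(2/3) √S = (1/0.015) × 2.295^(2/3) × √0.0087 = 10.82 m/s. Hydraulic depth D_h = A/T = 48.4/6.75 = 7.17 m.
Froude number Fr = V/√(g·D_h) = 10.82/√(9.81×7.17) = 1.29, which is greater than 1, so the flow is supercritical.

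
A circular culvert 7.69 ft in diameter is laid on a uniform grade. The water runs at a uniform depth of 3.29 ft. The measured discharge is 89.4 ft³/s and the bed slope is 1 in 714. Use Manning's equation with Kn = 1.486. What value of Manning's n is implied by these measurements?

For a circular section of diameter D = 7.69 ft at depth y = 3.29 ft, the central angle is θ = 2 arccos(1 − 2y/D) = 2.852 rad. Then A = (D²/8)(θ − sin θ) = 18.97 ft² and P = Dθ/2 = 10.97 ft.
Hydraulic radius R = A/P = 18.97/10.97 = 1.73 ft.
Rearranging Manning's equation: n = (1.486/Q) A R^(2/3) S^(1/2) = (1.486/89.4) × 18.97 × 1.73^(2/3) × √0.001401 = 0.017.

n = 0.017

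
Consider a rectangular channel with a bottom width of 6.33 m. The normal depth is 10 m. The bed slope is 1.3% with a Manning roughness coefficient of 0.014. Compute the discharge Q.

Q = 925 m³/s

Flow area A = b·y = 6.33 × 10 = 63.3 m². Wetted perimeter P = b + 2y = 6.33 + 2×10 = 26.33 m.
Hydraulic radius R = A/P = 63.3/26.33 = 2.404 m.
Manning's equation: Q = (1/n) A R^(2/3) S^(1/2) = (1/0.014) × 63.3 × 2.404^(2/3) × 0.013^(1/2) = 925 m³/s.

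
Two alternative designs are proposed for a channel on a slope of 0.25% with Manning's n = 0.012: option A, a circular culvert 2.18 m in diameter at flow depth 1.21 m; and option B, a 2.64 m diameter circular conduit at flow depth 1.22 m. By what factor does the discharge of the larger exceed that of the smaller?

1.22

Channel A: For a circular section of diameter D = 2.18 m at depth y = 1.21 m, the central angle is θ = 2 arccos(1 − 2y/D) = 3.362 rad. Then A = (D²/8)(θ − sin θ) = 2.127 m² and P = Dθ/2 = 3.665 m. Hydraulic radius R = A/P = 2.127/3.665 = 0.5805 m. Q_A = (1/0.012)·2.127·0.5805^(2/3)·√0.0025 = 6.168 m³/s.
Channel B: For a circular section of diameter D = 2.64 m at depth y = 1.22 m, the central angle is θ = 2 arccos(1 − 2y/D) = 2.99 rad. Then A = (D²/8)(θ − sin θ) = 2.473 m² and P = Dθ/2 = 3.947 m. Hydraulic radius R = A/P = 2.473/3.947 = 0.6267 m. Q_B = (1/0.012)·2.473·0.6267^(2/3)·√0.0025 = 7.546 m³/s.
The larger discharge is 7.546 m³/s and the smaller is 6.168 m³/s; the ratio is 1.22.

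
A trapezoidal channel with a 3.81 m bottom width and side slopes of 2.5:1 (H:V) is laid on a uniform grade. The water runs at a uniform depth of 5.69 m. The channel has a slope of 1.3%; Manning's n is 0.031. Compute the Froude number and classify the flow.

With bottom width b = 3.81 m and side slope z = 2.5: A = (b + zy)y = (3.81 + 2.5×5.69)×5.69 = 102.6 m²; P = b + 2y√(1+z²) = 3.81 + 2×5.69×2.693 = 34.45 m.
Hydraulic radius R = A/P = 102.6/34.45 = 2.979 m.
V = (1/n) R^(2/3) √S = (1/0.031) × 2.979^(2/3) × √0.013 = 7.614 m/s. Hydraulic depth D_h = A/T = 102.6/32.26 = 3.181 m.
Froude number Fr = V/√(g·D_h) = 7.614/√(9.81×3.181) = 1.36, which is greater than 1, so the flow is supercritical.

supercritical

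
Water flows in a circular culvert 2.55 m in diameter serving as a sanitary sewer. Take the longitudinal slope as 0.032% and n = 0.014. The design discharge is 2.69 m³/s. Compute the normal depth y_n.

y_n = 1.36 m

Manning's equation rearranged: A R^(2/3) = nQ / (1·√S) = 0.014 × 2.69 / (√0.00032) = 2.105.
At y = 1.11 m: A R^(2/3) = 1.485 — short.
At y = 1.67 m: A R^(2/3) = 2.892 — over.
At y = 1.36 m: A R^(2/3) = 2.107 — ≈ 2.105.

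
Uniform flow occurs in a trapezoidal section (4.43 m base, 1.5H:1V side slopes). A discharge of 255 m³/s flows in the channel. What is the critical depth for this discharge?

y_c = 4.42 m

At critical depth, Q² T / (g A³) = 1, i.e. A³/T = Q²/g = 255²/9.81 = 6628.
At y = 5.1 m: A³/T = 11850 — high.
At y = 3.38 m: A³/T = 2272 — low.
At y = 4.42 m: A³/T = 6604 — ≈ 6628.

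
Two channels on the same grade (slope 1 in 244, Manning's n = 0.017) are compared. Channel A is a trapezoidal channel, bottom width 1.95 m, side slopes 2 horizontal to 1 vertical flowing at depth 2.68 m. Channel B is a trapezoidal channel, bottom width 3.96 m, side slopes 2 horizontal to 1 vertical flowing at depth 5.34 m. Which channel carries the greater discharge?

Channel A: With bottom width b = 1.95 m and side slope z = 2: A = (b + zy)y = (1.95 + 2×2.68)×2.68 = 19.59 m²; P = b + 2y√(1+z²) = 1.95 + 2×2.68×2.236 = 13.94 m. Hydraulic radius R = A/P = 19.59/13.94 = 1.406 m. Q_A = (1/0.017)·19.59·1.406^(2/3)·√0.004098 = 92.58 m³/s.
Channel B: With bottom width b = 3.96 m and side slope z = 2: A = (b + zy)y = (3.96 + 2×5.34)×5.34 = 78.18 m²; P = b + 2y√(1+z²) = 3.96 + 2×5.34×2.236 = 27.84 m. Hydraulic radius R = A/P = 78.18/27.84 = 2.808 m. Q_B = (1/0.017)·78.18·2.808^(2/3)·√0.004098 = 586 m³/s.
Q_A = 92.58 m³/s vs Q_B = 586 m³/s, so channel B carries more.

channel B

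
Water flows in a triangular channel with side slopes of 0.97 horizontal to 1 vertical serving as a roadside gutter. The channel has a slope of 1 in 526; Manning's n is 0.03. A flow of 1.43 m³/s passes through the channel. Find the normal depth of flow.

Manning's equation rearranged: A R^(2/3) = nQ / (1·√S) = 0.03 × 1.43 / (√0.001901) = 0.9839.
Try y = 1.47 m: A R^(2/3) = 1.341 — over.
Try y = 1.07 m: A R^(2/3) = 0.5749 — short.
Try y = 1.31 m: A R^(2/3) = 0.9863 — matches.

y_n = 1.31 m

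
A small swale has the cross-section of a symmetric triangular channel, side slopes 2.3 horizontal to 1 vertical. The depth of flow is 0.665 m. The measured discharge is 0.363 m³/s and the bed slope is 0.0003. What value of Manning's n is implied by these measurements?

n = 0.022

For a triangular section with side slope z = 2.3: A = zy² = 2.3×0.665² = 1.017 m²; P = 2y√(1+z²) = 2×0.665×2.508 = 3.336 m.
Hydraulic radius R = A/P = 1.017/3.336 = 0.3049 m.
Rearranging Manning's equation: n = (1/Q) A R^(2/3) S^(1/2) = (1/0.363) × 1.017 × 0.3049^(2/3) × √0.0003 = 0.022.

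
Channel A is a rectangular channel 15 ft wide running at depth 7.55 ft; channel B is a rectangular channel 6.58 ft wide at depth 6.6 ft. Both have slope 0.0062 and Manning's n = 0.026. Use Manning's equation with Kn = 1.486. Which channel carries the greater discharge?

channel A

Channel A: Flow area A = b·y = 15 × 7.55 = 113.2 ft². Wetted perimeter P = b + 2y = 15 + 2×7.55 = 30.1 ft. Hydraulic radius R = A/P = 113.2/30.1 = 3.762 ft. Q_A = (1.486/0.026)·113.2·3.762^(2/3)·√0.0062 = 1233 ft³/s.
Channel B: Flow area A = b·y = 6.58 × 6.6 = 43.43 ft². Wetted perimeter P = b + 2y = 6.58 + 2×6.6 = 19.78 ft. Hydraulic radius R = A/P = 43.43/19.78 = 2.196 ft. Q_B = (1.486/0.026)·43.43·2.196^(2/3)·√0.0062 = 330.1 ft³/s.
Q_A = 1233 ft³/s vs Q_B = 330.1 ft³/s, so channel A carries more.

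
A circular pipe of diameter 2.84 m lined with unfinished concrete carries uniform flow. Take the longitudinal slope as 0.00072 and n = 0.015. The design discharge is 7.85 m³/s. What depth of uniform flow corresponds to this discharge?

Manning's equation rearranged: A R^(2/3) = nQ / (1·√S) = 0.015 × 7.85 / (√0.00072) = 4.388.
Try y = 2.58 m: A R^(2/3) = 5.392 — over.
Try y = 2.05 m: A R^(2/3) = 4.39 — close enough.

y_n = 2.05 m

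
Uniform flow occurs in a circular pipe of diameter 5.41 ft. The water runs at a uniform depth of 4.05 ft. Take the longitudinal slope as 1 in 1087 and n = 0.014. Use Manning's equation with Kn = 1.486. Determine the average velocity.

For a circular section of diameter D = 5.41 ft at depth y = 4.05 ft, the central angle is θ = 2 arccos(1 − 2y/D) = 4.182 rad. Then A = (D²/8)(θ − sin θ) = 18.46 ft² and P = Dθ/2 = 11.31 ft.
Hydraulic radius R = A/P = 18.46/11.31 = 1.632 ft.
From Manning's equation, V = (1.486/n) R^(2/3) S^(1/2) = (1.486/0.014) × 1.632^(2/3) × 0.00092^(1/2) = 4.46 ft/s.

V = 4.46 ft/s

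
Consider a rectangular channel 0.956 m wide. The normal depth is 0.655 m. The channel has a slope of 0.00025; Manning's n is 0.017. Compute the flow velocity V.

V = 0.395 m/s

Flow area A = b·y = 0.956 × 0.655 = 0.6262 m². Wetted perimeter P = b + 2y = 0.956 + 2×0.655 = 2.266 m.
Hydraulic radius R = A/P = 0.6262/2.266 = 0.2763 m.
From Manning's equation, V = (1/n) R^(2/3) S^(1/2) = (1/0.017) × 0.2763^(2/3) × 0.00025^(1/2) = 0.395 m/s.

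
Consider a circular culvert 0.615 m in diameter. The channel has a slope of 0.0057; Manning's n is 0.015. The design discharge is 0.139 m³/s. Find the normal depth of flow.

y_n = 0.241 m

Manning's equation rearranged: A R^(2/3) = nQ / (1·√S) = 0.015 × 0.139 / (√0.0057) = 0.02762.
At y = 0.181 m: A R^(2/3) = 0.01609 — low.
At y = 0.241 m: A R^(2/3) = 0.02767 — ≈ 0.02762.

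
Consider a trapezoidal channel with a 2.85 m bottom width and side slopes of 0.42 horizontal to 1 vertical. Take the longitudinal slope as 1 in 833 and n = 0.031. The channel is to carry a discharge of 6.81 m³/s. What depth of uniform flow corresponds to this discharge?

y_n = 1.76 m

Manning's equation rearranged: A R^(2/3) = nQ / (1·√S) = 0.031 × 6.81 / (√0.0012) = 6.093.
Trying y = 2.06 m: A R^(2/3) = 7.885 — over.
Trying y = 1.38 m: A R^(2/3) = 4.112 — short.
Trying y = 1.76 m: A R^(2/3) = 6.093 — matches.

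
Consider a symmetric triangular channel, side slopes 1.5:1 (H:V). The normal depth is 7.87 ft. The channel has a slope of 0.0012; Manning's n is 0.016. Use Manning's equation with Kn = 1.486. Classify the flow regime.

subcritical

For a triangular section with side slope z = 1.5: A = zy² = 1.5×7.87² = 92.91 ft²; P = 2y√(1+z²) = 2×7.87×1.803 = 28.38 ft.
Hydraulic radius R = A/P = 92.91/28.38 = 3.274 ft.
V = (1.486/n) R^(2/3) √S = (1.486/0.016) × 3.274^(2/3) × √0.0012 = 7.094 ft/s. Hydraulic depth D_h = A/T = 92.91/23.61 = 3.935 ft.
Froude number Fr = V/√(g·D_h) = 7.094/√(32.2×3.935) = 0.63, which is less than 1, so the flow is subcritical.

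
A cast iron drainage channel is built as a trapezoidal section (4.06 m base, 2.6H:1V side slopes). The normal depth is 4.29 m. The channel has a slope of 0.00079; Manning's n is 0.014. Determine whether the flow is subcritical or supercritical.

With bottom width b = 4.06 m and side slope z = 2.6: A = (b + zy)y = (4.06 + 2.6×4.29)×4.29 = 65.27 m²; P = b + 2y√(1+z²) = 4.06 + 2×4.29×2.786 = 27.96 m.
Hydraulic radius R = A/P = 65.27/27.96 = 2.334 m.
V = (1/n) R^(2/3) √S = (1/0.014) × 2.334^(2/3) × √0.00079 = 3.533 m/s. Hydraulic depth D_h = A/T = 65.27/26.37 = 2.475 m.
Froude number Fr = V/√(g·D_h) = 3.533/√(9.81×2.475) = 0.717, which is less than 1, so the flow is subcritical.

subcritical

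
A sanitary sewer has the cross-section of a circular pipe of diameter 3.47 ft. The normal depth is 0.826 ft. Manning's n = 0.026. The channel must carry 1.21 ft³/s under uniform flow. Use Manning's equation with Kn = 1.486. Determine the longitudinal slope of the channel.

For a circular section of diameter D = 3.47 ft at depth y = 0.826 ft, the central angle is θ = 2 arccos(1 − 2y/D) = 2.039 rad. Then A = (D²/8)(θ − sin θ) = 1.725 ft² and P = Dθ/2 = 3.537 ft.
Hydraulic radius R = A/P = 1.725/3.537 = 0.4877 ft.
From Manning's equation, S = [nQ / (1.486 A R^(2/3))]² = [0.026 × 1.21 / (1.486 × 1.725 × 0.4877^(2/3))]² = 0.000392.

S = 0.000392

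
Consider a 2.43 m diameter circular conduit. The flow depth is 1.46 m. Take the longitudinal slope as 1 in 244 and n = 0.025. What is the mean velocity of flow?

For a circular section of diameter D = 2.43 m at depth y = 1.46 m, the central angle is θ = 2 arccos(1 − 2y/D) = 3.548 rad. Then A = (D²/8)(θ − sin θ) = 2.91 m² and P = Dθ/2 = 4.31 m.
Hydraulic radius R = A/P = 2.91/4.31 = 0.6751 m.
From Manning's equation, V = (1/n) R^(2/3) S^(1/2) = (1/0.025) × 0.6751^(2/3) × 0.004098^(1/2) = 1.97 m/s.

V = 1.97 m/s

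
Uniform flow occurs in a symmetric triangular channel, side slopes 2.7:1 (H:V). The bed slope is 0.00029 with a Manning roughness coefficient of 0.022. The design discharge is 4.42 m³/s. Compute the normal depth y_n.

y_n = 1.6 m

Manning's equation rearranged: A R^(2/3) = nQ / (1·√S) = 0.022 × 4.42 / (√0.00029) = 5.71.
Try y = 1.11 m: A R^(2/3) = 2.152 — low.
Try y = 1.6 m: A R^(2/3) = 5.707 — close enough.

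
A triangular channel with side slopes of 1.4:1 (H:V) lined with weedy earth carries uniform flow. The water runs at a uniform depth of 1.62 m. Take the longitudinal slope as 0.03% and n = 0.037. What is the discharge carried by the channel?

Q = 1.3 m³/s

For a triangular section with side slope z = 1.4: A = zy² = 1.4×1.62² = 3.674 m²; P = 2y√(1+z²) = 2×1.62×1.72 = 5.574 m.
Hydraulic radius R = A/P = 3.674/5.574 = 0.6591 m.
Manning's equation: Q = (1/n) A R^(2/3) S^(1/2) = (1/0.037) × 3.674 × 0.6591^(2/3) × 0.0003^(1/2) = 1.3 m³/s.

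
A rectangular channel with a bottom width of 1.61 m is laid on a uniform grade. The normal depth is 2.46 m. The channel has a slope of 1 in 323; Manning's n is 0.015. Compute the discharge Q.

Q = 10.5 m³/s

Flow area A = b·y = 1.61 × 2.46 = 3.961 m². Wetted perimeter P = b + 2y = 1.61 + 2×2.46 = 6.53 m.
Hydraulic radius R = A/P = 3.961/6.53 = 0.6065 m.
Manning's equation: Q = (1/n) A R^(2/3) S^(1/2) = (1/0.015) × 3.961 × 0.6065^(2/3) × 0.003096^(1/2) = 10.5 m³/s.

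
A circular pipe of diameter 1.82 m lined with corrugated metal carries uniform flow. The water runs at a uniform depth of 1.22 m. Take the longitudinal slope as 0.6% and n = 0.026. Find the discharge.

For a circular section of diameter D = 1.82 m at depth y = 1.22 m, the central angle is θ = 2 arccos(1 − 2y/D) = 3.837 rad. Then A = (D²/8)(θ − sin θ) = 1.854 m² and P = Dθ/2 = 3.492 m.
Hydraulic radius R = A/P = 1.854/3.492 = 0.531 m.
Manning's equation: Q = (1/n) A R^(2/3) S^(1/2) = (1/0.026) × 1.854 × 0.531^(2/3) × 0.006^(1/2) = 3.62 m³/s.

Q = 3.62 m³/s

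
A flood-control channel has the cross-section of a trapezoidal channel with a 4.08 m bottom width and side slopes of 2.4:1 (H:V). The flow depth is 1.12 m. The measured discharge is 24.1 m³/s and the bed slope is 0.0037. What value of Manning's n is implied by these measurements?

n = 0.016

With bottom width b = 4.08 m and side slope z = 2.4: A = (b + zy)y = (4.08 + 2.4×1.12)×1.12 = 7.58 m²; P = b + 2y√(1+z²) = 4.08 + 2×1.12×2.6 = 9.904 m.
Hydraulic radius R = A/P = 7.58/9.904 = 0.7654 m.
Rearranging Manning's equation: n = (1/Q) A R^(2/3) S^(1/2) = (1/24.1) × 7.58 × 0.7654^(2/3) × √0.0037 = 0.016.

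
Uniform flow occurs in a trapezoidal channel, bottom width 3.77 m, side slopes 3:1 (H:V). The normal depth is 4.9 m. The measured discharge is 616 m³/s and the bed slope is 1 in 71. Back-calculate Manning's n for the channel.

n = 0.033

With bottom width b = 3.77 m and side slope z = 3: A = (b + zy)y = (3.77 + 3×4.9)×4.9 = 90.5 m²; P = b + 2y√(1+z²) = 3.77 + 2×4.9×3.162 = 34.76 m.
Hydraulic radius R = A/P = 90.5/34.76 = 2.604 m.
Rearranging Manning's equation: n = (1/Q) A R^(2/3) S^(1/2) = (1/616) × 90.5 × 2.604^(2/3) × √0.01408 = 0.033.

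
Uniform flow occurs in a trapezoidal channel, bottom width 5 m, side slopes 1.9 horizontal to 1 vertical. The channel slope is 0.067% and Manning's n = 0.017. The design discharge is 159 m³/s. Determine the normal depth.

Manning's equation rearranged: A R^(2/3) = nQ / (1·√S) = 0.017 × 159 / (√0.00067) = 104.4.
At y = 3.14 m: A R^(2/3) = 52.13 — low.
At y = 4.35 m: A R^(2/3) = 104.5 — close enough.

y_n = 4.35 m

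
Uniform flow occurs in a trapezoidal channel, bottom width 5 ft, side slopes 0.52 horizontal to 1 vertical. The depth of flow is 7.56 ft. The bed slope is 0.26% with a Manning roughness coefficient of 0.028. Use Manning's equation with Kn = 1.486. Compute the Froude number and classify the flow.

With bottom width b = 5 ft and side slope z = 0.52: A = (b + zy)y = (5 + 0.52×7.56)×7.56 = 67.52 ft²; P = b + 2y√(1+z²) = 5 + 2×7.56×1.127 = 22.04 ft.
Hydraulic radius R = A/P = 67.52/22.04 = 3.063 ft.
V = (1.486/n) R^(2/3) √S = (1.486/0.028) × 3.063^(2/3) × √0.0026 = 5.708 ft/s. Hydraulic depth D_h = A/T = 67.52/12.86 = 5.249 ft.
Froude number Fr = V/√(g·D_h) = 5.708/√(32.2×5.249) = 0.439, which is less than 1, so the flow is subcritical.

subcritical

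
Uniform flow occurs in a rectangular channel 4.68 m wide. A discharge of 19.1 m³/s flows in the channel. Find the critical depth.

y_c = 1.19 m

For a rectangular channel, critical depth y_c = (q²/g)^(1/3) where q = Q/b = 19.1/4.68 = 4.081 m²/s.
So y_c = (4.081²/9.81)^(1/3) = 1.19 m.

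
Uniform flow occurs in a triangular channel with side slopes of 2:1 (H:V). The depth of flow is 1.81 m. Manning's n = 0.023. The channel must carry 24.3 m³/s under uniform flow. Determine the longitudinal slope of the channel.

For a triangular section with side slope z = 2: A = zy² = 2×1.81² = 6.552 m²; P = 2y√(1+z²) = 2×1.81×2.236 = 8.095 m.
Hydraulic radius R = A/P = 6.552/8.095 = 0.8095 m.
From Manning's equation, S = [nQ / (1 A R^(2/3))]² = [0.023 × 24.3 / (1 × 6.552 × 0.8095^(2/3))]² = 0.00965.

S = 0.00965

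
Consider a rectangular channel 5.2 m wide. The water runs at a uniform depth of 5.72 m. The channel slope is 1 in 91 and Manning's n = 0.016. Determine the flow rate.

Flow area A = b·y = 5.2 × 5.72 = 29.74 m². Wetted perimeter P = b + 2y = 5.2 + 2×5.72 = 16.64 m.
Hydraulic radius R = A/P = 29.74/16.64 = 1.787 m.
Manning's equation: Q = (1/n) A R^(2/3) S^(1/2) = (1/0.016) × 29.74 × 1.787^(2/3) × 0.01099^(1/2) = 287 m³/s.

Q = 287 m³/s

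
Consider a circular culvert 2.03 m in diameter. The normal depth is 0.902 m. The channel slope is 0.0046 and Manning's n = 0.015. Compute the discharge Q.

For a circular section of diameter D = 2.03 m at depth y = 0.902 m, the central angle is θ = 2 arccos(1 − 2y/D) = 2.918 rad. Then A = (D²/8)(θ − sin θ) = 1.389 m² and P = Dθ/2 = 2.962 m.
Hydraulic radius R = A/P = 1.389/2.962 = 0.469 m.
Manning's equation: Q = (1/n) A R^(2/3) S^(1/2) = (1/0.015) × 1.389 × 0.469^(2/3) × 0.0046^(1/2) = 3.79 m³/s.

Q = 3.79 m³/s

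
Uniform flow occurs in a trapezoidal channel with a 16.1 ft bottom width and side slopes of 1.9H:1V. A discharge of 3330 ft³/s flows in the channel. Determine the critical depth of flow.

At critical depth, Q² T / (g A³) = 1, i.e. A³/T = Q²/g = 3330²/32.2 = 344400.
At y = 6.28 ft: A³/T = 136500 — too small.
At y = 9.34 ft: A³/T = 612300 — too large.
At y = 8.04 ft: A³/T = 344100 — ≈ 344400.

y_c = 8.04 ft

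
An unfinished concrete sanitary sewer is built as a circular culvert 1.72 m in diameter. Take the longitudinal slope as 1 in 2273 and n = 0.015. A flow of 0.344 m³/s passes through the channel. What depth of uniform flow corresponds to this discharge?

y_n = 0.502 m

Manning's equation rearranged: A R^(2/3) = nQ / (1·√S) = 0.015 × 0.344 / (√0.0004399) = 0.246.
At y = 0.439 m: A R^(2/3) = 0.1889 — short.
At y = 0.638 m: A R^(2/3) = 0.3881 — over.
At y = 0.502 m: A R^(2/3) = 0.2458 — ≈ 0.246.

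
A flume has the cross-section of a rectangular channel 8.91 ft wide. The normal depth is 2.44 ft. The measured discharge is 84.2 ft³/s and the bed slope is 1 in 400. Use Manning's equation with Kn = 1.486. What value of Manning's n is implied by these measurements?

Flow area A = b·y = 8.91 × 2.44 = 21.74 ft². Wetted perimeter P = b + 2y = 8.91 + 2×2.44 = 13.79 ft.
Hydraulic radius R = A/P = 21.74/13.79 = 1.577 ft.
Rearranging Manning's equation: n = (1.486/Q) A R^(2/3) S^(1/2) = (1.486/84.2) × 21.74 × 1.577^(2/3) × √0.0025 = 0.026.

n = 0.026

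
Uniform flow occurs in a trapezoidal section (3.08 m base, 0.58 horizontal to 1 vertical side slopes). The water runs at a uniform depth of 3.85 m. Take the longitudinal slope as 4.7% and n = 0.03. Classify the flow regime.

supercritical

With bottom width b = 3.08 m and side slope z = 0.58: A = (b + zy)y = (3.08 + 0.58×3.85)×3.85 = 20.46 m²; P = b + 2y√(1+z²) = 3.08 + 2×3.85×1.156 = 11.98 m.
Hydraulic radius R = A/P = 20.46/11.98 = 1.707 m.
V = (1/n) R^(2/3) √S = (1/0.03) × 1.707^(2/3) × √0.047 = 10.32 m/s. Hydraulic depth D_h = A/T = 20.46/7.546 = 2.711 m.
Froude number Fr = V/√(g·D_h) = 10.32/√(9.81×2.711) = 2, which is greater than 1, so the flow is supercritical.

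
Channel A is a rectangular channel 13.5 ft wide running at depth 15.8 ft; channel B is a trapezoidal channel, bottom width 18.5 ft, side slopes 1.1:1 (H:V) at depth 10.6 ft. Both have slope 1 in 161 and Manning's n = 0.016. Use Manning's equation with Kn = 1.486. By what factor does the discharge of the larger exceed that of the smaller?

1.83

Channel A: Flow area A = b·y = 13.5 × 15.8 = 213.3 ft². Wetted perimeter P = b + 2y = 13.5 + 2×15.8 = 45.1 ft. Hydraulic radius R = A/P = 213.3/45.1 = 4.729 ft. Q_A = (1.486/0.016)·213.3·4.729^(2/3)·√0.006211 = 4399 ft³/s.
Channel B: With bottom width b = 18.5 ft and side slope z = 1.1: A = (b + zy)y = (18.5 + 1.1×10.6)×10.6 = 319.7 ft²; P = b + 2y√(1+z²) = 18.5 + 2×10.6×1.487 = 50.02 ft. Hydraulic radius R = A/P = 319.7/50.02 = 6.392 ft. Q_B = (1.486/0.016)·319.7·6.392^(2/3)·√0.006211 = 8060 ft³/s.
The larger discharge is 8060 ft³/s and the smaller is 4399 ft³/s; the ratio is 1.83.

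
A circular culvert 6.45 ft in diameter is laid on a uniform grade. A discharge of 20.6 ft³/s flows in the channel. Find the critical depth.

y_c = 1.17 ft

At critical depth, Q² T / (g A³) = 1, i.e. A³/T = Q²/g = 20.6²/32.2 = 13.18.
Trying y = 1.4 ft: A³/T = 26.88 — too large.
Trying y = 0.794 ft: A³/T = 2.89 — too small.
Trying y = 1.17 ft: A³/T = 13.31 — matches.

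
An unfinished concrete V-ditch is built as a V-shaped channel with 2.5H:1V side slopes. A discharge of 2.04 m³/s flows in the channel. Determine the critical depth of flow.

y_c = 0.671 m

At critical depth, Q² T / (g A³) = 1, i.e. A³/T = Q²/g = 2.04²/9.81 = 0.4242.
At y = 0.478 m: A³/T = 0.07798 — low.
At y = 0.835 m: A³/T = 1.268 — high.
At y = 0.671 m: A³/T = 0.4251 — ≈ 0.4242.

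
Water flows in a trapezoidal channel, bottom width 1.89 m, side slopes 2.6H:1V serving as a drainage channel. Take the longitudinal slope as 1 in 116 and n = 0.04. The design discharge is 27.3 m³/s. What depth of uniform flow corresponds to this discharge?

Manning's equation rearranged: A R^(2/3) = nQ / (1·√S) = 0.04 × 27.3 / (√0.008621) = 11.76.
Try y = 1.35 m: A R^(2/3) = 6.149 — short.
Try y = 2.3 m: A R^(2/3) = 20.79 — over.
Try y = 1.8 m: A R^(2/3) = 11.76 — matches.

y_n = 1.8 m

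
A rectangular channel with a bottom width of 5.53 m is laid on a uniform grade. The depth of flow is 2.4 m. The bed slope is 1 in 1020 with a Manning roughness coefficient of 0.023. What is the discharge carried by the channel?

Flow area A = b·y = 5.53 × 2.4 = 13.27 m². Wetted perimeter P = b + 2y = 5.53 + 2×2.4 = 10.33 m.
Hydraulic radius R = A/P = 13.27/10.33 = 1.285 m.
Manning's equation: Q = (1/n) A R^(2/3) S^(1/2) = (1/0.023) × 13.27 × 1.285^(2/3) × 0.0009804^(1/2) = 21.4 m³/s.

Q = 21.4 m³/s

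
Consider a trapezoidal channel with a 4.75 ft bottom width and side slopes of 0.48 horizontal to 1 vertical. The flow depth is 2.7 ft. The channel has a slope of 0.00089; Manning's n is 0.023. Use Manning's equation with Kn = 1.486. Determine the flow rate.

With bottom width b = 4.75 ft and side slope z = 0.48: A = (b + zy)y = (4.75 + 0.48×2.7)×2.7 = 16.32 ft²; P = b + 2y√(1+z²) = 4.75 + 2×2.7×1.109 = 10.74 ft.
Hydraulic radius R = A/P = 16.32/10.74 = 1.52 ft.
Manning's equation: Q = (1.486/n) A R^(2/3) S^(1/2) = (1.486/0.023) × 16.32 × 1.52^(2/3) × 0.00089^(1/2) = 41.6 ft³/s.

Q = 41.6 ft³/s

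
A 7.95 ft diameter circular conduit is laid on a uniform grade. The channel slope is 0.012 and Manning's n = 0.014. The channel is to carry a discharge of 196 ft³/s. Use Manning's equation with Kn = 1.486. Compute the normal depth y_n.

y_n = 2.5 ft

Manning's equation rearranged: A R^(2/3) = nQ / (1.486·√S) = 0.014 × 196 / (1.486 × √0.012) = 16.86.
At y = 2.25 ft: A R^(2/3) = 13.72 — low.
At y = 2.82 ft: A R^(2/3) = 21.16 — high.
At y = 2.5 ft: A R^(2/3) = 16.83 — ≈ 16.86.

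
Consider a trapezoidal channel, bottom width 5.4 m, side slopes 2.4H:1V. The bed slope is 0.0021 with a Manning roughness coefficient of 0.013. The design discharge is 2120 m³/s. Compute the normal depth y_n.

y_n = 8.56 m

Manning's equation rearranged: A R^(2/3) = nQ / (1·√S) = 0.013 × 2120 / (√0.0021) = 601.4.
Try y = 10.8 m: A R^(2/3) = 1053 — too large.
Try y = 6.69 m: A R^(2/3) = 335.4 — too small.
Try y = 8.56 m: A R^(2/3) = 600.8 — close enough.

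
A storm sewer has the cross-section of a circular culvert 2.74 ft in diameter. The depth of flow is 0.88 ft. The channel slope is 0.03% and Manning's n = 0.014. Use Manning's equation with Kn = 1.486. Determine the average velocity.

V = 1.15 ft/s

For a circular section of diameter D = 2.74 ft at depth y = 0.88 ft, the central angle is θ = 2 arccos(1 − 2y/D) = 2.41 rad. Then A = (D²/8)(θ − sin θ) = 1.635 ft² and P = Dθ/2 = 3.302 ft.
Hydraulic radius R = A/P = 1.635/3.302 = 0.4951 ft.
From Manning's equation, V = (1.486/n) R^(2/3) S^(1/2) = (1.486/0.014) × 0.4951^(2/3) × 0.0003^(1/2) = 1.15 ft/s.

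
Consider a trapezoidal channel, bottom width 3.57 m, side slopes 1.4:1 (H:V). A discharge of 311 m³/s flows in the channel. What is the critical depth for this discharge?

At critical depth, Q² T / (g A³) = 1, i.e. A³/T = Q²/g = 311²/9.81 = 9859.
Try y = 6.15 m: A³/T = 20220 — too large.
Try y = 3.61 m: A³/T = 2206 — too small.
Try y = 5.19 m: A³/T = 9826 — close enough.

y_c = 5.19 m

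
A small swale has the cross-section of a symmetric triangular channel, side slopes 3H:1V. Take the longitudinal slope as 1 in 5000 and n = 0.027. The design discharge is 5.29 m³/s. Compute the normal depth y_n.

y_n = 1.9 m

Manning's equation rearranged: A R^(2/3) = nQ / (1·√S) = 0.027 × 5.29 / (√0.0002) = 10.1.
Trying y = 1.47 m: A R^(2/3) = 5.098 — low.
Trying y = 2.38 m: A R^(2/3) = 18.42 — high.
Trying y = 1.9 m: A R^(2/3) = 10.1 — ≈ 10.1.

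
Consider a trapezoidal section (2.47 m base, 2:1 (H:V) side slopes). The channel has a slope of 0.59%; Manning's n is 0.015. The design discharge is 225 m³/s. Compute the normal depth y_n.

y_n = 3.32 m

Manning's equation rearranged: A R^(2/3) = nQ / (1·√S) = 0.015 × 225 / (√0.0059) = 43.94.
Trying y = 3.65 m: A R^(2/3) = 54.66 — over.
Trying y = 2.47 m: A R^(2/3) = 22.4 — short.
Trying y = 3.32 m: A R^(2/3) = 43.86 — ≈ 43.94.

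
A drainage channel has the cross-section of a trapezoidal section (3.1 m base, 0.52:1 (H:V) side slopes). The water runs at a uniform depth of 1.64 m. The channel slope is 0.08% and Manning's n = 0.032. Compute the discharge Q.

With bottom width b = 3.1 m and side slope z = 0.52: A = (b + zy)y = (3.1 + 0.52×1.64)×1.64 = 6.483 m²; P = b + 2y√(1+z²) = 3.1 + 2×1.64×1.127 = 6.797 m.
Hydraulic radius R = A/P = 6.483/6.797 = 0.9537 m.
Manning's equation: Q = (1/n) A R^(2/3) S^(1/2) = (1/0.032) × 6.483 × 0.9537^(2/3) × 0.0008^(1/2) = 5.55 m³/s.

Q = 5.55 m³/s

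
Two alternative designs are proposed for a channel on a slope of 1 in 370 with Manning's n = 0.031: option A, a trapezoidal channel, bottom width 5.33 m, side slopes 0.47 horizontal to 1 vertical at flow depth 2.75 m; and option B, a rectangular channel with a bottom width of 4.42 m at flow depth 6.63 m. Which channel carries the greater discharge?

Channel A: With bottom width b = 5.33 m and side slope z = 0.47: A = (b + zy)y = (5.33 + 0.47×2.75)×2.75 = 18.21 m²; P = b + 2y√(1+z²) = 5.33 + 2×2.75×1.105 = 11.41 m. Hydraulic radius R = A/P = 18.21/11.41 = 1.597 m. Q_A = (1/0.031)·18.21·1.597^(2/3)·√0.002703 = 41.72 m³/s.
Channel B: Flow area A = b·y = 4.42 × 6.63 = 29.3 m². Wetted perimeter P = b + 2y = 4.42 + 2×6.63 = 17.68 m. Hydraulic radius R = A/P = 29.3/17.68 = 1.657 m. Q_B = (1/0.031)·29.3·1.657^(2/3)·√0.002703 = 68.83 m³/s.
Q_A = 41.72 m³/s vs Q_B = 68.83 m³/s, so channel B carries more.

channel B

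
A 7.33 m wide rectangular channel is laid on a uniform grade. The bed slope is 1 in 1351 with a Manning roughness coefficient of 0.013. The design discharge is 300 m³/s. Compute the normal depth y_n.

Manning's equation rearranged: A R^(2/3) = nQ / (1·√S) = 0.013 × 300 / (√0.0007402) = 143.3.
Trying y = 7.99 m: A R^(2/3) = 108.2 — short.
Trying y = 11 m: A R^(2/3) = 158.2 — over.
Trying y = 10.1 m: A R^(2/3) = 143.2 — matches.

y_n = 10.1 m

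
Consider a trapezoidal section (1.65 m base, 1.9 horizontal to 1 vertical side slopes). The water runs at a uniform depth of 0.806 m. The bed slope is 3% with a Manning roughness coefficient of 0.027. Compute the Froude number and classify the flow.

supercritical

With bottom width b = 1.65 m and side slope z = 1.9: A = (b + zy)y = (1.65 + 1.9×0.806)×0.806 = 2.564 m²; P = b + 2y√(1+z²) = 1.65 + 2×0.806×2.147 = 5.111 m.
Hydraulic radius R = A/P = 2.564/5.111 = 0.5017 m.
V = (1/n) R^(2/3) √S = (1/0.027) × 0.5017^(2/3) × √0.03 = 4.05 m/s. Hydraulic depth D_h = A/T = 2.564/4.713 = 0.5441 m.
Froude number Fr = V/√(g·D_h) = 4.05/√(9.81×0.5441) = 1.75, which is greater than 1, so the flow is supercritical.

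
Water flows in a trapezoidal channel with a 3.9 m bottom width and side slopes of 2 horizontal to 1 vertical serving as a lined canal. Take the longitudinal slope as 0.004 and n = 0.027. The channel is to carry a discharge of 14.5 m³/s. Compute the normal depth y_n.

Manning's equation rearranged: A R^(2/3) = nQ / (1·√S) = 0.027 × 14.5 / (√0.004) = 6.19.
Try y = 1.42 m: A R^(2/3) = 9.143 — over.
Try y = 1.16 m: A R^(2/3) = 6.187 — ≈ 6.19.

y_n = 1.16 m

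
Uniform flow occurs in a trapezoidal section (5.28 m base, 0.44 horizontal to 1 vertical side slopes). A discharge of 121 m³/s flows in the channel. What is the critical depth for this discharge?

y_c = 3.41 m

At critical depth, Q² T / (g A³) = 1, i.e. A³/T = Q²/g = 121²/9.81 = 1492.
At y = 3.04 m: A³/T = 1023 — too small.
At y = 3.41 m: A³/T = 1493 — matches.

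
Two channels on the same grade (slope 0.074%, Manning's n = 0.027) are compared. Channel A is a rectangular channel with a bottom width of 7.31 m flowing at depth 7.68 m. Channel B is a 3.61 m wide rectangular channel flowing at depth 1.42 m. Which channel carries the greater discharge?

channel A

Channel A: Flow area A = b·y = 7.31 × 7.68 = 56.14 m². Wetted perimeter P = b + 2y = 7.31 + 2×7.68 = 22.67 m. Hydraulic radius R = A/P = 56.14/22.67 = 2.476 m. Q_A = (1/0.027)·56.14·2.476^(2/3)·√0.00074 = 103.5 m³/s.
Channel B: Flow area A = b·y = 3.61 × 1.42 = 5.126 m². Wetted perimeter P = b + 2y = 3.61 + 2×1.42 = 6.45 m. Hydraulic radius R = A/P = 5.126/6.45 = 0.7948 m. Q_B = (1/0.027)·5.126·0.7948^(2/3)·√0.00074 = 4.431 m³/s.
Q_A = 103.5 m³/s vs Q_B = 4.431 m³/s, so channel A carries more.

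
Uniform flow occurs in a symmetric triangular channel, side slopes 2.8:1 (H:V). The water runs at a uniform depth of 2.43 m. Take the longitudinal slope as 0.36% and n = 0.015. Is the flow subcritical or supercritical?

For a triangular section with side slope z = 2.8: A = zy² = 2.8×2.43² = 16.53 m²; P = 2y√(1+z²) = 2×2.43×2.973 = 14.45 m.
Hydraulic radius R = A/P = 16.53/14.45 = 1.144 m.
V = (1/n) R^(2/3) √S = (1/0.015) × 1.144^(2/3) × √0.0036 = 4.376 m/s. Hydraulic depth D_h = A/T = 16.53/13.61 = 1.215 m.
Froude number Fr = V/√(g·D_h) = 4.376/√(9.81×1.215) = 1.27, which is greater than 1, so the flow is supercritical.

supercritical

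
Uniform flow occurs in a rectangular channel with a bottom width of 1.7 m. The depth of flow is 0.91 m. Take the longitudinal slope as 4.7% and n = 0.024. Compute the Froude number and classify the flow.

supercritical

Flow area A = b·y = 1.7 × 0.91 = 1.547 m². Wetted perimeter P = b + 2y = 1.7 + 2×0.91 = 3.52 m.
Hydraulic radius R = A/P = 1.547/3.52 = 0.4395 m.
V = (1/n) R^(2/3) √S = (1/0.024) × 0.4395^(2/3) × √0.047 = 5.222 m/s. Hydraulic depth D_h = A/T = 1.547/1.7 = 0.91 m.
Froude number Fr = V/√(g·D_h) = 5.222/√(9.81×0.91) = 1.75, which is greater than 1, so the flow is supercritical.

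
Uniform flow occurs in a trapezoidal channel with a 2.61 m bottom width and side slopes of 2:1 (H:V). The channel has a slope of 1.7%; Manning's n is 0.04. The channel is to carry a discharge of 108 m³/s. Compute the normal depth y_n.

Manning's equation rearranged: A R^(2/3) = nQ / (1·√S) = 0.04 × 108 / (√0.017) = 33.13.
Trying y = 2.34 m: A R^(2/3) = 20.37 — short.
Trying y = 3.56 m: A R^(2/3) = 52.56 — over.
Trying y = 2.91 m: A R^(2/3) = 33.14 — close enough.

y_n = 2.91 m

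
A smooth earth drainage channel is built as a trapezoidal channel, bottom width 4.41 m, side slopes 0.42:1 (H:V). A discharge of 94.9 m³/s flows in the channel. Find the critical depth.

y_c = 3.24 m

At critical depth, Q² T / (g A³) = 1, i.e. A³/T = Q²/g = 94.9²/9.81 = 918.
Try y = 2.43 m: A³/T = 356.2 — too small.
Try y = 3.24 m: A³/T = 916.5 — close enough.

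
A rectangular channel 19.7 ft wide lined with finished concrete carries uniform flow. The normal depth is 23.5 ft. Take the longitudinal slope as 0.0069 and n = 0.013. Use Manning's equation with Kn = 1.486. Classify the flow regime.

supercritical

Flow area A = b·y = 19.7 × 23.5 = 462.9 ft². Wetted perimeter P = b + 2y = 19.7 + 2×23.5 = 66.7 ft.
Hydraulic radius R = A/P = 462.9/66.7 = 6.941 ft.
V = (1.486/n) R^(2/3) √S = (1.486/0.013) × 6.941^(2/3) × √0.0069 = 34.55 ft/s. Hydraulic depth D_h = A/T = 462.9/19.7 = 23.5 ft.
Froude number Fr = V/√(g·D_h) = 34.55/√(32.2×23.5) = 1.26, which is greater than 1, so the flow is supercritical.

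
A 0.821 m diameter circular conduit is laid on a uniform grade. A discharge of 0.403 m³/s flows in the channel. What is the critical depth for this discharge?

At critical depth, Q² T / (g A³) = 1, i.e. A³/T = Q²/g = 0.403²/9.81 = 0.01656.
Trying y = 0.458 m: A³/T = 0.03432 — high.
Trying y = 0.378 m: A³/T = 0.01648 — matches.

y_c = 0.378 m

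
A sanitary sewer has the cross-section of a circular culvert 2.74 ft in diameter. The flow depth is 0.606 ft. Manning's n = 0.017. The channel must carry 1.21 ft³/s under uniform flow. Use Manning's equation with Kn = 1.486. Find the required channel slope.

S = 0.000793

For a circular section of diameter D = 2.74 ft at depth y = 0.606 ft, the central angle is θ = 2 arccos(1 − 2y/D) = 1.958 rad. Then A = (D²/8)(θ − sin θ) = 0.9691 ft² and P = Dθ/2 = 2.683 ft.
Hydraulic radius R = A/P = 0.9691/2.683 = 0.3612 ft.
From Manning's equation, S = [nQ / (1.486 A R^(2/3))]² = [0.017 × 1.21 / (1.486 × 0.9691 × 0.3612^(2/3))]² = 0.000793.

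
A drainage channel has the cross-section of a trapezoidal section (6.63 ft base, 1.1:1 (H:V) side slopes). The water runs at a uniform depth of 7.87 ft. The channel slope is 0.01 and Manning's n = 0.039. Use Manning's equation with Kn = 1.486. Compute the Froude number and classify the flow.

With bottom width b = 6.63 ft and side slope z = 1.1: A = (b + zy)y = (6.63 + 1.1×7.87)×7.87 = 120.3 ft²; P = b + 2y√(1+z²) = 6.63 + 2×7.87×1.487 = 30.03 ft.
Hydraulic radius R = A/P = 120.3/30.03 = 4.006 ft.
V = (1.486/n) R^(2/3) √S = (1.486/0.039) × 4.006^(2/3) × √0.01 = 9.611 ft/s. Hydraulic depth D_h = A/T = 120.3/23.94 = 5.025 ft.
Froude number Fr = V/√(g·D_h) = 9.611/√(32.2×5.025) = 0.756, which is less than 1, so the flow is subcritical.

subcritical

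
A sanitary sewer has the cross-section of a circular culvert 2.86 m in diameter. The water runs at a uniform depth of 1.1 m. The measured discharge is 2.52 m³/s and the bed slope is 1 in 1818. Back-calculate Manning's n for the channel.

n = 0.015

For a circular section of diameter D = 2.86 m at depth y = 1.1 m, the central angle is θ = 2 arccos(1 − 2y/D) = 2.676 rad. Then A = (D²/8)(θ − sin θ) = 2.277 m² and P = Dθ/2 = 3.826 m.
Hydraulic radius R = A/P = 2.277/3.826 = 0.595 m.
Rearranging Manning's equation: n = (1/Q) A R^(2/3) S^(1/2) = (1/2.52) × 2.277 × 0.595^(2/3) × √0.0005501 = 0.015.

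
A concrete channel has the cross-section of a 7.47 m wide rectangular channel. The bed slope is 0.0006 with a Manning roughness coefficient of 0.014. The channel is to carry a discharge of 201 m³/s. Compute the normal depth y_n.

y_n = 8.2 m

Manning's equation rearranged: A R^(2/3) = nQ / (1·√S) = 0.014 × 201 / (√0.0006) = 114.9.
Trying y = 6.55 m: A R^(2/3) = 87.19 — too small.
Trying y = 10.2 m: A R^(2/3) = 149 — too large.
Trying y = 8.2 m: A R^(2/3) = 114.8 — close enough.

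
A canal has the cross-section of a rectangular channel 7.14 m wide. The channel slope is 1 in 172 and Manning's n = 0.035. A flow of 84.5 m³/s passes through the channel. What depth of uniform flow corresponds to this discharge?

y_n = 3.66 m

Manning's equation rearranged: A R^(2/3) = nQ / (1·√S) = 0.035 × 84.5 / (√0.005814) = 38.79.
Try y = 2.77 m: A R^(2/3) = 26.6 — short.
Try y = 4.16 m: A R^(2/3) = 45.9 — over.
Try y = 3.66 m: A R^(2/3) = 38.77 — ≈ 38.79.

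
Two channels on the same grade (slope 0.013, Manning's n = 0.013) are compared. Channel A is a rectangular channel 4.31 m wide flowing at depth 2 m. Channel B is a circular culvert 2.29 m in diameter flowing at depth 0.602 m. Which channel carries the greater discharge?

Channel A: Flow area A = b·y = 4.31 × 2 = 8.62 m². Wetted perimeter P = b + 2y = 4.31 + 2×2 = 8.31 m. Hydraulic radius R = A/P = 8.62/8.31 = 1.037 m. Q_A = (1/0.013)·8.62·1.037^(2/3)·√0.013 = 77.47 m³/s.
Channel B: For a circular section of diameter D = 2.29 m at depth y = 0.602 m, the central angle is θ = 2 arccos(1 − 2y/D) = 2.153 rad. Then A = (D²/8)(θ − sin θ) = 0.8642 m² and P = Dθ/2 = 2.466 m. Hydraulic radius R = A/P = 0.8642/2.466 = 0.3505 m. Q_B = (1/0.013)·0.8642·0.3505^(2/3)·√0.013 = 3.768 m³/s.
Q_A = 77.47 m³/s vs Q_B = 3.768 m³/s, so channel A carries more.

channel A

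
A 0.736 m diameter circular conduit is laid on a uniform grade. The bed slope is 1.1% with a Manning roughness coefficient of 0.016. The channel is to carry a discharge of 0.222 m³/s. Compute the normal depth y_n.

y_n = 0.249 m

Manning's equation rearranged: A R^(2/3) = nQ / (1·√S) = 0.016 × 0.222 / (√0.011) = 0.03387.
Trying y = 0.285 m: A R^(2/3) = 0.0437 — over.
Trying y = 0.221 m: A R^(2/3) = 0.027 — short.
Trying y = 0.249 m: A R^(2/3) = 0.03394 — close enough.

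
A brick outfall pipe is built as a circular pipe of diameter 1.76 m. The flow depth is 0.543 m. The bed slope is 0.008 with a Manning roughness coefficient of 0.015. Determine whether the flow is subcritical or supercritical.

For a circular section of diameter D = 1.76 m at depth y = 0.543 m, the central angle is θ = 2 arccos(1 − 2y/D) = 2.356 rad. Then A = (D²/8)(θ − sin θ) = 0.6381 m² and P = Dθ/2 = 2.073 m.
Hydraulic radius R = A/P = 0.6381/2.073 = 0.3078 m.
V = (1/n) R^(2/3) √S = (1/0.015) × 0.3078^(2/3) × √0.008 = 2.719 m/s. Hydraulic depth D_h = A/T = 0.6381/1.626 = 0.3925 m.
Froude number Fr = V/√(g·D_h) = 2.719/√(9.81×0.3925) = 1.39, which is greater than 1, so the flow is supercritical.

supercritical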